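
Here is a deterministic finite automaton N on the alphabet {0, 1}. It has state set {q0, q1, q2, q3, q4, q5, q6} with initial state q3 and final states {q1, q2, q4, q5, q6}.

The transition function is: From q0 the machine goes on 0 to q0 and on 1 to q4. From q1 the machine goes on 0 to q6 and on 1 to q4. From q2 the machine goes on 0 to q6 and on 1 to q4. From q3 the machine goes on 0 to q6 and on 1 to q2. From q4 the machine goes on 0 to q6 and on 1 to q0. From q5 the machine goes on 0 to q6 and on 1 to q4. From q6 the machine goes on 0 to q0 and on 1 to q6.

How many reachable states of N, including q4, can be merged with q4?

1

Reachable states from the start: {q0,q2,q3,q4,q6}. Unreachable: {q1,q5} — drop them.
P0 = {q2,q4,q6} | {q0,q3}.
Split {q2,q4,q6} by δ(·,0) → {q2,q4} and {q6}.
Refine {q2,q4} on symbol 1: members go to different blocks, giving {q2} and {q4}.
Refine {q0,q3} on symbol 0: members go to different blocks, giving {q0} and {q3}.
The partition is now stable with 5 blocks: {q2} | {q0} | {q6} | {q4} | {q3}.
State q4 belongs to the block {q4}, which has 1 states.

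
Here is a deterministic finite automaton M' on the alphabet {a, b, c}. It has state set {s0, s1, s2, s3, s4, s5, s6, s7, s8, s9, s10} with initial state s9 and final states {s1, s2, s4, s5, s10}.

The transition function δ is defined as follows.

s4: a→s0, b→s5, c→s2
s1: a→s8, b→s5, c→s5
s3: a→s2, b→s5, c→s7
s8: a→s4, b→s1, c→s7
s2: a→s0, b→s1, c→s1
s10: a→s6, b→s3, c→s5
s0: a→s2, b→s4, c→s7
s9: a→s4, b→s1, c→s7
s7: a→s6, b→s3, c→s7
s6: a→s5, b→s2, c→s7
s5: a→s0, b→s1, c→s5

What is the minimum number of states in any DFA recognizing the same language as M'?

3

First remove the unreachable states {s10}; 10 states remain.
Start with accepting vs non-accepting: {s1,s2,s4,s5} | {s0,s3,s6,s7,s8,s9}.
Split {s0,s3,s6,s7,s8,s9} by δ(·,a) → {s0,s3,s6,s8,s9} and {s7}.
Stable partition: {s1,s2,s4,s5} | {s0,s3,s6,s8,s9} | {s7} — 3 equivalence classes.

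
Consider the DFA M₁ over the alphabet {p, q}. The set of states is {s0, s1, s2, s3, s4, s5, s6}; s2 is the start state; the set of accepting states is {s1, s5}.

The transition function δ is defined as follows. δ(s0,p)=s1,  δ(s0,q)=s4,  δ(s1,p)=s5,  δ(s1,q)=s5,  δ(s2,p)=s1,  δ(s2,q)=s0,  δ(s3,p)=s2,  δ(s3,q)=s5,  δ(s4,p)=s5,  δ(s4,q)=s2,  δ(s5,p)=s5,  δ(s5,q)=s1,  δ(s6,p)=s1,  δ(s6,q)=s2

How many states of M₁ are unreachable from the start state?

2

BFS from s2 reaches {s0, s1, s2, s4, s5}; the 2 state(s) s3, s6 are never visited.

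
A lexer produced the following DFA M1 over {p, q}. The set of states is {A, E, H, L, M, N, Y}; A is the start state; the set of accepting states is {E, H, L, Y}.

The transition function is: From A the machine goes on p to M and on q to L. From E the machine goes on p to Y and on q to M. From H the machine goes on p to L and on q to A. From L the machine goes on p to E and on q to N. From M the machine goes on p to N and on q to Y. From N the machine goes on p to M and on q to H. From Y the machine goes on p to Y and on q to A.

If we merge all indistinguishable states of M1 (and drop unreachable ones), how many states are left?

Initial partition by acceptance: {E,H,L,Y} | {A,M,N}.
The partition is now stable with 2 blocks: {E,H,L,Y} | {A,M,N}.

2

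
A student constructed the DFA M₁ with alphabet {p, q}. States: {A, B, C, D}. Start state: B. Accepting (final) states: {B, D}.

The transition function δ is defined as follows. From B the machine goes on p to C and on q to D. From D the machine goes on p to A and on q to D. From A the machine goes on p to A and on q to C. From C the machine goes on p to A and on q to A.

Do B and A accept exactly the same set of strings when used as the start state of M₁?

P0 = {B,D} | {A,C}.
The partition is now stable with 2 blocks: {B,D} | {A,C}.
B and A end up in different blocks, so they are distinguishable. For instance, the string 'ε' is accepted from only B.

No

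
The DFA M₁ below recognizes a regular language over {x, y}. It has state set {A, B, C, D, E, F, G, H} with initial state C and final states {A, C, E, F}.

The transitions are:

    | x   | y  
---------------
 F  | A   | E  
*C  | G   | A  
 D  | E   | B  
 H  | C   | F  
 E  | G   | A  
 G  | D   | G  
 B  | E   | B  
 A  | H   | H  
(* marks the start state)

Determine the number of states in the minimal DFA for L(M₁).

P0 = {A,C,E,F} | {B,D,G,H}.
On input x, block {A,C,E,F} splits into {A,C,E} and {F}.
Refine {A,C,E} on symbol y: members go to different blocks, giving {C,E} and {A}.
Split {B,D,G,H} by δ(·,x) → {B,D,H} and {G}.
Split {B,D,H} by δ(·,y) → {B,D} and {H}.
Stable partition: {C,E} | {B,D} | {F} | {A} | {G} | {H} — 6 equivalence classes.

6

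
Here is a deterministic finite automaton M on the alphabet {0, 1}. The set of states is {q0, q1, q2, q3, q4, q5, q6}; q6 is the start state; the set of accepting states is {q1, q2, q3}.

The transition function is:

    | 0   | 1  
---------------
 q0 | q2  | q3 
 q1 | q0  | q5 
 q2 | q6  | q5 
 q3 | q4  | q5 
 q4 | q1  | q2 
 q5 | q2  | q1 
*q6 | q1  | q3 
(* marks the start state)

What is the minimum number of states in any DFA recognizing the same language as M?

P0 = {q1,q2,q3} | {q0,q4,q5,q6}.
No further refinement is possible. Final partition (2 blocks): {q1,q2,q3} | {q0,q4,q5,q6}.

2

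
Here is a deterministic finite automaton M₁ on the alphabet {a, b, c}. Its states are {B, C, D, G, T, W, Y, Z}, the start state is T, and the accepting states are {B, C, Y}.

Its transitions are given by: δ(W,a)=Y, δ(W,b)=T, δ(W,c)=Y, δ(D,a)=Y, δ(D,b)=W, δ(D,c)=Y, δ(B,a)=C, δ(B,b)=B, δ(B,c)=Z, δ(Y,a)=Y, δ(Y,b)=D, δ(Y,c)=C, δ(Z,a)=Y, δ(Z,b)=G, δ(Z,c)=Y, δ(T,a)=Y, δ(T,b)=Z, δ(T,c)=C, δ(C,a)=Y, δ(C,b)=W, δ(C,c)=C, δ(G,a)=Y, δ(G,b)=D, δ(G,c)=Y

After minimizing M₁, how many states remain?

2

States {B} cannot be reached from the start state, so discard them.
Start with accepting vs non-accepting: {C,Y} | {D,G,T,W,Z}.
No further refinement is possible. Final partition (2 blocks): {C,Y} | {D,G,T,W,Z}.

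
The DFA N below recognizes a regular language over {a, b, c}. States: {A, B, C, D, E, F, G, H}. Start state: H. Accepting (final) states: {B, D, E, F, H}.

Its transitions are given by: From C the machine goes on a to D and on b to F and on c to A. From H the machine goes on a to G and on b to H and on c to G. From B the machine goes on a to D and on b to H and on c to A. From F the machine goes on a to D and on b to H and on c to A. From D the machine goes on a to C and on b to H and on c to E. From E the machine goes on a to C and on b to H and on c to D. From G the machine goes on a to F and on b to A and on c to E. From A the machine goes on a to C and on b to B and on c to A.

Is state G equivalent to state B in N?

All states are reachable from the start state.
Initial partition by acceptance: {B,D,E,F,H} | {A,C,G}.
Refine {B,D,E,F,H} on symbol a: members go to different blocks, giving {D,E,H} and {B,F}.
On input c, block {D,E,H} splits into {D,E} and {H}.
On input a, block {A,C,G} splits into {A} and {C} and {G}.
No further refinement is possible. Final partition (6 blocks): {D,E} | {A} | {B,F} | {H} | {C} | {G}.
G and B end up in different blocks, so they are distinguishable. For instance, the string 'ε' is accepted from only B.

No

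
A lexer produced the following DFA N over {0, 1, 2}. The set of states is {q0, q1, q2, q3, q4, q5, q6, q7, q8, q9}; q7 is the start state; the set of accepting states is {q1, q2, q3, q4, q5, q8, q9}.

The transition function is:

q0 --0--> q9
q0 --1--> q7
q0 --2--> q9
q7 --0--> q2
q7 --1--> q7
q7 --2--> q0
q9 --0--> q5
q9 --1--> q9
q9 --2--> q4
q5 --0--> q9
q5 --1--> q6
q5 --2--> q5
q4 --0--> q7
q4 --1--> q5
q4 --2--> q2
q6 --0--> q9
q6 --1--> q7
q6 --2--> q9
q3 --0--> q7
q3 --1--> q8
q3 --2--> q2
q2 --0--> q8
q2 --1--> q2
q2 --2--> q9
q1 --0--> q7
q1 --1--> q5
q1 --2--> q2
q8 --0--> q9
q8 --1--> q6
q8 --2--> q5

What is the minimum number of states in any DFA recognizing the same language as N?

Reachable states from the start: {q0,q2,q4,q5,q6,q7,q8,q9}. Unreachable: {q1,q3} — drop them.
P0 = {q2,q4,q5,q8,q9} | {q0,q6,q7}.
Refine {q2,q4,q5,q8,q9} on symbol 0: members go to different blocks, giving {q2,q5,q8,q9} and {q4}.
On input 1, block {q2,q5,q8,q9} splits into {q2,q9} and {q5,q8}.
Split {q2,q9} by δ(·,2) → {q2} and {q9}.
On input 0, block {q0,q6,q7} splits into {q0,q6} and {q7}.
No further refinement is possible. Final partition (6 blocks): {q2} | {q0,q6} | {q4} | {q5,q8} | {q9} | {q7}.

6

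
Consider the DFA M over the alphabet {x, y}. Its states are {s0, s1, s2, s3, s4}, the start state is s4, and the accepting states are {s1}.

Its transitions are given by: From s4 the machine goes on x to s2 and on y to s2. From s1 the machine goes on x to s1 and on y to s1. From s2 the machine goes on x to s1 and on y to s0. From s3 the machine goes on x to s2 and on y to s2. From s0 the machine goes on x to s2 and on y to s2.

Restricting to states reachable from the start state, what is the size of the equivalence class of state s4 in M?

Reachable states from the start: {s0,s1,s2,s4}. Unreachable: {s3} — drop them.
Start with accepting vs non-accepting: {s1} | {s0,s2,s4}.
Refine {s0,s2,s4} on symbol x: members go to different blocks, giving {s0,s4} and {s2}.
Stable partition: {s1} | {s0,s4} | {s2} — 3 equivalence classes.
The equivalence class containing s4 is {s0,s4}, of size 2.

2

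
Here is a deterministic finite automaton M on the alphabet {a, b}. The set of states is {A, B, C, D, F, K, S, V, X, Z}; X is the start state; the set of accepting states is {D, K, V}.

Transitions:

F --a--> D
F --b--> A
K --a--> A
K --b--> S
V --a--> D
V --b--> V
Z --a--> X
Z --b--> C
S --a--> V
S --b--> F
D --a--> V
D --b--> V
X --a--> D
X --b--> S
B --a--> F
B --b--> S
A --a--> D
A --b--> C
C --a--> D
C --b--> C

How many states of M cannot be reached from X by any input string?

3

Starting at X and following transitions, the reachable set is {A, C, D, F, S, V, X}. That leaves B, K, Z unreachable — 3 in total.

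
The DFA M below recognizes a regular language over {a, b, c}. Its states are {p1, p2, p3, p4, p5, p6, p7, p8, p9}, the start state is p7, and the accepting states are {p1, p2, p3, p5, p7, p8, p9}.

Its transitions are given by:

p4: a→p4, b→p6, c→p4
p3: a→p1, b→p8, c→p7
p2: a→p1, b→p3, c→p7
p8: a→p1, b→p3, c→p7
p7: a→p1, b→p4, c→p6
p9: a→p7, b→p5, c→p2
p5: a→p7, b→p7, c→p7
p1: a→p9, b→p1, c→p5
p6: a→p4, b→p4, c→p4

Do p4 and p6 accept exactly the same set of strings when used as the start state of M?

P0 = {p1,p2,p3,p5,p7,p8,p9} | {p4,p6}.
Split {p1,p2,p3,p5,p7,p8,p9} by δ(·,b) → {p1,p2,p3,p5,p8,p9} and {p7}.
Refine {p1,p2,p3,p5,p8,p9} on symbol a: members go to different blocks, giving {p1,p2,p3,p8} and {p5,p9}.
On input a, block {p1,p2,p3,p8} splits into {p2,p3,p8} and {p1}.
Split {p5,p9} by δ(·,b) → {p5} and {p9}.
No further refinement is possible. Final partition (6 blocks): {p2,p3,p8} | {p4,p6} | {p7} | {p5} | {p1} | {p9}.
p4 and p6 lie in the same block of the stable partition, so they are equivalent — no string distinguishes them.

Yes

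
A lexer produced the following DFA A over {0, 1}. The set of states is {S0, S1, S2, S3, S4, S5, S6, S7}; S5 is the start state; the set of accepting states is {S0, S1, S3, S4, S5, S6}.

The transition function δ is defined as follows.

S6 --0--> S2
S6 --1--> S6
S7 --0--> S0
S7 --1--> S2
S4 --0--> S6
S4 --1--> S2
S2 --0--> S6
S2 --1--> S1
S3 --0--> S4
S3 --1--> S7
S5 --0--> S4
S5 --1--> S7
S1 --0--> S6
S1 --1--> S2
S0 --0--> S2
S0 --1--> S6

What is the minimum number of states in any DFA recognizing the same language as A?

States {S3} cannot be reached from the start state, so discard them.
Initial partition by acceptance: {S0,S1,S4,S5,S6} | {S2,S7}.
Split {S0,S1,S4,S5,S6} by δ(·,0) → {S1,S4,S5} and {S0,S6}.
On input 0, block {S1,S4,S5} splits into {S1,S4} and {S5}.
Refine {S2,S7} on symbol 1: members go to different blocks, giving {S2} and {S7}.
Stable partition: {S1,S4} | {S2} | {S0,S6} | {S5} | {S7} — 5 equivalence classes.

5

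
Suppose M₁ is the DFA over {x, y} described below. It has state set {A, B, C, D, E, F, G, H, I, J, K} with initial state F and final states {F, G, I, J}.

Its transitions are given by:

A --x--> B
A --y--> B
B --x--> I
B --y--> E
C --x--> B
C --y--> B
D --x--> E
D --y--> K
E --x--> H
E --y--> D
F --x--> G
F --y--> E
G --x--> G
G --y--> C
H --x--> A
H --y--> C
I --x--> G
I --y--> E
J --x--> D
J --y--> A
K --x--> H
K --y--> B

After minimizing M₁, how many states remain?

First remove the unreachable states {J}; 10 states remain.
Initial partition by acceptance: {F,G,I} | {A,B,C,D,E,H,K}.
Refine {A,B,C,D,E,H,K} on symbol x: members go to different blocks, giving {A,C,D,E,H,K} and {B}.
On input x, block {A,C,D,E,H,K} splits into {D,E,H,K} and {A,C}.
Refine {F,G,I} on symbol y: members go to different blocks, giving {F,I} and {G}.
On input x, block {D,E,H,K} splits into {D,E,K} and {H}.
On input x, block {D,E,K} splits into {E,K} and {D}.
Split {E,K} by δ(·,y) → {E} and {K}.
The partition is now stable with 8 blocks: {F,I} | {E} | {B} | {A,C} | {G} | {H} | {D} | {K}.

8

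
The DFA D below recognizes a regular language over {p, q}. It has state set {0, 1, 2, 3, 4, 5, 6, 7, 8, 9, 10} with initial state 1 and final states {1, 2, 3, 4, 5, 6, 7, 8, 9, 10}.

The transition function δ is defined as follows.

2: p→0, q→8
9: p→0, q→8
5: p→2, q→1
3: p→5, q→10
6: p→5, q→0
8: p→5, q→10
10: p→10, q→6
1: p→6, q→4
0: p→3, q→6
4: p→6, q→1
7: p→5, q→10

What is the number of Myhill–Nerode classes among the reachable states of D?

First remove the unreachable states {7,9}; 9 states remain.
Initial partition by acceptance: {1,2,3,4,5,6,8,10} | {0}.
Refine {1,2,3,4,5,6,8,10} on symbol p: members go to different blocks, giving {1,3,4,5,6,8,10} and {2}.
Split {1,3,4,5,6,8,10} by δ(·,p) → {1,3,4,6,8,10} and {5}.
Split {1,3,4,6,8,10} by δ(·,p) → {1,4,10} and {3,6,8}.
On input p, block {1,4,10} splits into {1,4} and {10}.
On input q, block {3,6,8} splits into {3,8} and {6}.
Stable partition: {1,4} | {0} | {2} | {5} | {3,8} | {10} | {6} — 7 equivalence classes.

7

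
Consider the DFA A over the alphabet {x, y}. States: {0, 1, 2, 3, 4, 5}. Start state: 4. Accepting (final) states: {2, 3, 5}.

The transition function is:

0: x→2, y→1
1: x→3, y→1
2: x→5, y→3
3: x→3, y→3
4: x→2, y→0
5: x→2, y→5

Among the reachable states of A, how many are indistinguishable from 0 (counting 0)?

3

P0 = {2,3,5} | {0,1,4}.
Stable partition: {2,3,5} | {0,1,4} — 2 equivalence classes.
The equivalence class containing 0 is {0,1,4}, of size 3.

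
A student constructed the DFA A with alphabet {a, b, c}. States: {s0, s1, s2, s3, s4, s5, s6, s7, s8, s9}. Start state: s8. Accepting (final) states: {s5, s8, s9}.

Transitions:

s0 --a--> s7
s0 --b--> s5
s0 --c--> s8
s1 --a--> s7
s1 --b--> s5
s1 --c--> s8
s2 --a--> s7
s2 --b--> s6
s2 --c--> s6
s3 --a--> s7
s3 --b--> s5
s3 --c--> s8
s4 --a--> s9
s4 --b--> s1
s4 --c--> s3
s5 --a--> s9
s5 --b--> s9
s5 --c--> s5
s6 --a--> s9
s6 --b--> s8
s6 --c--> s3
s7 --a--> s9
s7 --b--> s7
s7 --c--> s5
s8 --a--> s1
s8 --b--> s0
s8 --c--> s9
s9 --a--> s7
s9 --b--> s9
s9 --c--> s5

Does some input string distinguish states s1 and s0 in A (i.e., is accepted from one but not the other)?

Reachable states from the start: {s0,s1,s5,s7,s8,s9}. Unreachable: {s2,s3,s4,s6} — drop them.
Initial partition by acceptance: {s5,s8,s9} | {s0,s1,s7}.
On input a, block {s5,s8,s9} splits into {s8,s9} and {s5}.
On input b, block {s8,s9} splits into {s8} and {s9}.
Refine {s0,s1,s7} on symbol a: members go to different blocks, giving {s0,s1} and {s7}.
Stable partition: {s8} | {s0,s1} | {s5} | {s9} | {s7} — 5 equivalence classes.
s1 and s0 lie in the same block of the stable partition, so they are equivalent — no string distinguishes them.

No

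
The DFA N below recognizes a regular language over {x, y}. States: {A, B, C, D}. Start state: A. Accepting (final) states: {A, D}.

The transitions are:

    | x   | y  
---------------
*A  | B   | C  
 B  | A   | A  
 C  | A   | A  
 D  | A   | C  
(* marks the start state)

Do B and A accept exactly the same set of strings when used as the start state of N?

No

First remove the unreachable states {D}; 3 states remain.
P0 = {A} | {B,C}.
Stable partition: {A} | {B,C} — 2 equivalence classes.
B and A end up in different blocks, so they are distinguishable. For instance, the string 'ε' is accepted from only A.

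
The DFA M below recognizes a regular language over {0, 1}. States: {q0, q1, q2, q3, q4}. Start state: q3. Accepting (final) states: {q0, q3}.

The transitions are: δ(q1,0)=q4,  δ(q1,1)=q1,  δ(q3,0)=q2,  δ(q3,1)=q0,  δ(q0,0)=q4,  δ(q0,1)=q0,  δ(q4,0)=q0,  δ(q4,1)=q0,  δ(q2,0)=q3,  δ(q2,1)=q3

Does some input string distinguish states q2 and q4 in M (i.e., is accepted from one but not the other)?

No

First remove the unreachable states {q1}; 4 states remain.
Start with accepting vs non-accepting: {q0,q3} | {q2,q4}.
Stable partition: {q0,q3} | {q2,q4} — 2 equivalence classes.
q2 and q4 lie in the same block of the stable partition, so they are equivalent — no string distinguishes them.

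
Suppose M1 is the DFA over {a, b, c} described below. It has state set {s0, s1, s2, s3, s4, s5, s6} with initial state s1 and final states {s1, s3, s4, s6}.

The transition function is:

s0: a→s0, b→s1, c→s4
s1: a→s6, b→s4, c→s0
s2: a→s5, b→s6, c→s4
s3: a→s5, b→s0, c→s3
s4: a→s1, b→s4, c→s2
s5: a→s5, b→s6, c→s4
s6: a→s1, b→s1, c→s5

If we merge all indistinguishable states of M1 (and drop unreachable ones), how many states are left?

Reachable states from the start: {s0,s1,s2,s4,s5,s6}. Unreachable: {s3} — drop them.
Initial partition by acceptance: {s1,s4,s6} | {s0,s2,s5}.
No further refinement is possible. Final partition (2 blocks): {s1,s4,s6} | {s0,s2,s5}.

2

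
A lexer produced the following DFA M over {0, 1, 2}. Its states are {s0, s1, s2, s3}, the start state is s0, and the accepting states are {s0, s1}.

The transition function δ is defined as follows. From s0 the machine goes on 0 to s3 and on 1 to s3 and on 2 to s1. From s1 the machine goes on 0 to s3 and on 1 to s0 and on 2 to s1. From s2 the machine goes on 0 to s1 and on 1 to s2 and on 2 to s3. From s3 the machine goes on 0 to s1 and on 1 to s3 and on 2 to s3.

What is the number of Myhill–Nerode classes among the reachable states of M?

3

First remove the unreachable states {s2}; 3 states remain.
Initial partition by acceptance: {s0,s1} | {s3}.
On input 1, block {s0,s1} splits into {s0} and {s1}.
No further refinement is possible. Final partition (3 blocks): {s0} | {s3} | {s1}.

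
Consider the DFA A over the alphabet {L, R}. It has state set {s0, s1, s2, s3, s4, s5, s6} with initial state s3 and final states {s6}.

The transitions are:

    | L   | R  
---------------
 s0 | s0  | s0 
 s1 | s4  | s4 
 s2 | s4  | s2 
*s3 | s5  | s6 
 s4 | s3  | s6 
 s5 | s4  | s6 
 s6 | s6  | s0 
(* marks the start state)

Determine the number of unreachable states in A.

2

No path from s3 leads to s1, s2; the other 5 states are all reachable.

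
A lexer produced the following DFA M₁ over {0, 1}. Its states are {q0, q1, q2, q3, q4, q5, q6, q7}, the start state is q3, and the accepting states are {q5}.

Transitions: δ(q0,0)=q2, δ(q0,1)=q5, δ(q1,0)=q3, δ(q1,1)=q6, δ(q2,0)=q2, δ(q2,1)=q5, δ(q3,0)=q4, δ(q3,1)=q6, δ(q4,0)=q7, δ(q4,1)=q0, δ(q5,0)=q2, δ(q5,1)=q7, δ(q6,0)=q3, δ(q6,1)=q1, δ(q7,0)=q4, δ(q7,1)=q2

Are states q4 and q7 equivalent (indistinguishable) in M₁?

Start with accepting vs non-accepting: {q5} | {q0,q1,q2,q3,q4,q6,q7}.
Split {q0,q1,q2,q3,q4,q6,q7} by δ(·,1) → {q1,q3,q4,q6,q7} and {q0,q2}.
Refine {q1,q3,q4,q6,q7} on symbol 1: members go to different blocks, giving {q1,q3,q6} and {q4,q7}.
Refine {q1,q3,q6} on symbol 0: members go to different blocks, giving {q1,q6} and {q3}.
Stable partition: {q5} | {q1,q6} | {q0,q2} | {q4,q7} | {q3} — 5 equivalence classes.
q4 and q7 lie in the same block of the stable partition, so they are equivalent — no string distinguishes them.

Yes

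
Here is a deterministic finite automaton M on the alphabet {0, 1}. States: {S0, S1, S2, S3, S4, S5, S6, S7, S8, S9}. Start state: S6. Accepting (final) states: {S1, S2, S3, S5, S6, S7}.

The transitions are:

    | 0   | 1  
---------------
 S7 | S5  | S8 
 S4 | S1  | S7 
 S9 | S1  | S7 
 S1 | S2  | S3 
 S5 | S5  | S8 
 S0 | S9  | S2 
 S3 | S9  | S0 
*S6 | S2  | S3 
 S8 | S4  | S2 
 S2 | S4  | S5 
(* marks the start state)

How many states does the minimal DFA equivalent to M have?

Start with accepting vs non-accepting: {S1,S2,S3,S5,S6,S7} | {S0,S4,S8,S9}.
Refine {S1,S2,S3,S5,S6,S7} on symbol 0: members go to different blocks, giving {S1,S5,S6,S7} and {S2,S3}.
Split {S1,S5,S6,S7} by δ(·,0) → {S1,S6} and {S5,S7}.
Split {S0,S4,S8,S9} by δ(·,0) → {S0,S8} and {S4,S9}.
Split {S2,S3} by δ(·,1) → {S2} and {S3}.
No further refinement is possible. Final partition (6 blocks): {S1,S6} | {S0,S8} | {S2} | {S5,S7} | {S4,S9} | {S3}.

6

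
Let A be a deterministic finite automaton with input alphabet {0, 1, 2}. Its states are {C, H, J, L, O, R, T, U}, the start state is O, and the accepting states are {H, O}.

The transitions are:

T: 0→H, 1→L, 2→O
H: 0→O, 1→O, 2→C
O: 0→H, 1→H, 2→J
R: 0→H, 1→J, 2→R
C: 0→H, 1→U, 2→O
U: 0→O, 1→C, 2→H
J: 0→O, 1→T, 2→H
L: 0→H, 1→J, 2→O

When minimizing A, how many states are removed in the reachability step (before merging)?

1

Starting at O and following transitions, the reachable set is {C, H, J, L, O, T, U}. That leaves R unreachable — 1 in total.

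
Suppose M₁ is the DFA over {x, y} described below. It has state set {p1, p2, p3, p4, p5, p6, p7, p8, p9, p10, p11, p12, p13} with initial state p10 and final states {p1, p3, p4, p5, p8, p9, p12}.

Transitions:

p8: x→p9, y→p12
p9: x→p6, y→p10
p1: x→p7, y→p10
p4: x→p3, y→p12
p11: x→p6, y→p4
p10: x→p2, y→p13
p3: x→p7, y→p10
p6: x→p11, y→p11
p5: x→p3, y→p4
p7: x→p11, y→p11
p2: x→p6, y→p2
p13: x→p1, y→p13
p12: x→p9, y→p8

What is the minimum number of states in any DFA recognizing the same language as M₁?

First remove the unreachable states {p5}; 12 states remain.
Initial partition by acceptance: {p1,p3,p4,p8,p9,p12} | {p2,p6,p7,p10,p11,p13}.
On input x, block {p1,p3,p4,p8,p9,p12} splits into {p1,p3,p9} and {p4,p8,p12}.
On input x, block {p2,p6,p7,p10,p11,p13} splits into {p2,p6,p7,p10,p11} and {p13}.
Split {p2,p6,p7,p10,p11} by δ(·,y) → {p2,p6,p7} and {p10} and {p11}.
Refine {p2,p6,p7} on symbol x: members go to different blocks, giving {p6,p7} and {p2}.
Stable partition: {p1,p3,p9} | {p6,p7} | {p4,p8,p12} | {p13} | {p10} | {p11} | {p2} — 7 equivalence classes.

7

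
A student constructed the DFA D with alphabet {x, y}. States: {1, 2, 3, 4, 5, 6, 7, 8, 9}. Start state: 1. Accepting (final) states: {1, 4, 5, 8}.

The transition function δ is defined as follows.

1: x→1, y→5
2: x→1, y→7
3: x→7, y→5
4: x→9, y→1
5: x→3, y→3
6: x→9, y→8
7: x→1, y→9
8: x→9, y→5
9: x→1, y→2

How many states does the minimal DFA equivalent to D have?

4

States {4,6,8} cannot be reached from the start state, so discard them.
Start with accepting vs non-accepting: {1,5} | {2,3,7,9}.
Split {1,5} by δ(·,x) → {1} and {5}.
On input x, block {2,3,7,9} splits into {2,7,9} and {3}.
No further refinement is possible. Final partition (4 blocks): {1} | {2,7,9} | {5} | {3}.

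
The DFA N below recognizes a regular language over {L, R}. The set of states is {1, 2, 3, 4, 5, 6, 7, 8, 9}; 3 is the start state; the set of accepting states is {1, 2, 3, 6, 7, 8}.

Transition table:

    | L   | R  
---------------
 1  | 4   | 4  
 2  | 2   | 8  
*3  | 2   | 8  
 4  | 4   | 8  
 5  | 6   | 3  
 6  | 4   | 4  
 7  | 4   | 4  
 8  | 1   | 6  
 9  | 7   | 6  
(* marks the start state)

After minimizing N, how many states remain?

4

States {5,7,9} cannot be reached from the start state, so discard them.
P0 = {1,2,3,6,8} | {4}.
Refine {1,2,3,6,8} on symbol L: members go to different blocks, giving {2,3,8} and {1,6}.
On input L, block {2,3,8} splits into {2,3} and {8}.
The partition is now stable with 4 blocks: {2,3} | {4} | {1,6} | {8}.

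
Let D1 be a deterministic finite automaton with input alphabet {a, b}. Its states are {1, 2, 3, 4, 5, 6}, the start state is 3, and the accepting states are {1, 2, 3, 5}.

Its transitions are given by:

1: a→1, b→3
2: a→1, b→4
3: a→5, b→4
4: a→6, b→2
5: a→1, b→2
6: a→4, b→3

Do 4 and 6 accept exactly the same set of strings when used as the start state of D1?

All states are reachable from the start state.
Initial partition by acceptance: {1,2,3,5} | {4,6}.
On input b, block {1,2,3,5} splits into {1,5} and {2,3}.
Stable partition: {1,5} | {4,6} | {2,3} — 3 equivalence classes.
4 and 6 lie in the same block of the stable partition, so they are equivalent — no string distinguishes them.

Yes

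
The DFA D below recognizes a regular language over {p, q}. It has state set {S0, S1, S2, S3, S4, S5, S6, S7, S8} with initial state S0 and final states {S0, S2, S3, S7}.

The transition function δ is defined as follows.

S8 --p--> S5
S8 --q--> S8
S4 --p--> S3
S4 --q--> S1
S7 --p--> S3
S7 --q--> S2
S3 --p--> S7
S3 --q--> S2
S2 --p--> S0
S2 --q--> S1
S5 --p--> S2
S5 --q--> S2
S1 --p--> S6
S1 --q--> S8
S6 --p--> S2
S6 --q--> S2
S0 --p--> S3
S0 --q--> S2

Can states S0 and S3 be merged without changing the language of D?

States {S4} cannot be reached from the start state, so discard them.
P0 = {S0,S2,S3,S7} | {S1,S5,S6,S8}.
On input q, block {S0,S2,S3,S7} splits into {S0,S3,S7} and {S2}.
Split {S1,S5,S6,S8} by δ(·,p) → {S1,S8} and {S5,S6}.
The partition is now stable with 4 blocks: {S0,S3,S7} | {S1,S8} | {S2} | {S5,S6}.
S0 and S3 lie in the same block of the stable partition, so they are equivalent — no string distinguishes them.

Yes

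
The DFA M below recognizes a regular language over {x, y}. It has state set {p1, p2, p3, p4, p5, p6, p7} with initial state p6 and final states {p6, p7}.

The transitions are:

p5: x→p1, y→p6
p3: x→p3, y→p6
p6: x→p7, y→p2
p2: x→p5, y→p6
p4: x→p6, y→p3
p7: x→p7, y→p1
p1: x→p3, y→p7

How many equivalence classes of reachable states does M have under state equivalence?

First remove the unreachable states {p4}; 6 states remain.
P0 = {p6,p7} | {p1,p2,p3,p5}.
Stable partition: {p6,p7} | {p1,p2,p3,p5} — 2 equivalence classes.

2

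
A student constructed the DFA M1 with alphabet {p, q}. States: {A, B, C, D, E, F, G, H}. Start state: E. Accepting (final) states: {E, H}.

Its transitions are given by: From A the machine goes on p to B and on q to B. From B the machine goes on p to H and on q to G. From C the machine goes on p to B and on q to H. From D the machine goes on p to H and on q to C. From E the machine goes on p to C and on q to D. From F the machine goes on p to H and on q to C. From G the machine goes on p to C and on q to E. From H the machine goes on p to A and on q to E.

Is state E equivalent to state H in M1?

No

Reachable states from the start: {A,B,C,D,E,G,H}. Unreachable: {F} — drop them.
P0 = {E,H} | {A,B,C,D,G}.
On input q, block {E,H} splits into {E} and {H}.
On input p, block {A,B,C,D,G} splits into {A,C,G} and {B,D}.
On input p, block {A,C,G} splits into {A,C} and {G}.
On input q, block {A,C} splits into {A} and {C}.
On input q, block {B,D} splits into {B} and {D}.
The partition is now stable with 7 blocks: {E} | {A} | {H} | {B} | {G} | {C} | {D}.
E and H end up in different blocks, so they are distinguishable. For instance, the string 'q' is accepted from only H.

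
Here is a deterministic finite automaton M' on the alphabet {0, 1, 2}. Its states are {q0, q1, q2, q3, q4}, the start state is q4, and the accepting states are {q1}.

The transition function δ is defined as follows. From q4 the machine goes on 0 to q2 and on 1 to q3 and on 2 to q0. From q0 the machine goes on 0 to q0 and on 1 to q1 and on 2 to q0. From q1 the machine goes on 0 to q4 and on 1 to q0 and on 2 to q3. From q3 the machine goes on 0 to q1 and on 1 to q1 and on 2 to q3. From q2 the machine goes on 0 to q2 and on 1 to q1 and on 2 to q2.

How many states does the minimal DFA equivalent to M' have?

Every state is reachable, so we keep all 5.
P0 = {q1} | {q0,q2,q3,q4}.
Split {q0,q2,q3,q4} by δ(·,0) → {q0,q2,q4} and {q3}.
Refine {q0,q2,q4} on symbol 1: members go to different blocks, giving {q0,q2} and {q4}.
The partition is now stable with 4 blocks: {q1} | {q0,q2} | {q3} | {q4}.

4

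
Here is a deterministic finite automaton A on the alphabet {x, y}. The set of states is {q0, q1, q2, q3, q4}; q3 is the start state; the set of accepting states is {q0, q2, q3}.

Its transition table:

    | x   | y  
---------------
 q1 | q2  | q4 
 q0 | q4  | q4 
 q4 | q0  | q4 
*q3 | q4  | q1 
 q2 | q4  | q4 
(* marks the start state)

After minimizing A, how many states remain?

All states are reachable from the start state.
Initial partition by acceptance: {q0,q2,q3} | {q1,q4}.
Stable partition: {q0,q2,q3} | {q1,q4} — 2 equivalence classes.

2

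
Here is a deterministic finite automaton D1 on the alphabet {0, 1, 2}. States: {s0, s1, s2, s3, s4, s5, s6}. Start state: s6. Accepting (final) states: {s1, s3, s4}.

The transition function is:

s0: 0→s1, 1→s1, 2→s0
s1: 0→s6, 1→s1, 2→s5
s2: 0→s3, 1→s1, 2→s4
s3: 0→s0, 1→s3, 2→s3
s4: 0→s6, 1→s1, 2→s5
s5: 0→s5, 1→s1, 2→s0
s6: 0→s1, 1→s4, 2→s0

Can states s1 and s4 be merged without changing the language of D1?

States {s2,s3} cannot be reached from the start state, so discard them.
Start with accepting vs non-accepting: {s1,s4} | {s0,s5,s6}.
On input 0, block {s0,s5,s6} splits into {s0,s6} and {s5}.
The partition is now stable with 3 blocks: {s1,s4} | {s0,s6} | {s5}.
s1 and s4 lie in the same block of the stable partition, so they are equivalent — no string distinguishes them.

Yes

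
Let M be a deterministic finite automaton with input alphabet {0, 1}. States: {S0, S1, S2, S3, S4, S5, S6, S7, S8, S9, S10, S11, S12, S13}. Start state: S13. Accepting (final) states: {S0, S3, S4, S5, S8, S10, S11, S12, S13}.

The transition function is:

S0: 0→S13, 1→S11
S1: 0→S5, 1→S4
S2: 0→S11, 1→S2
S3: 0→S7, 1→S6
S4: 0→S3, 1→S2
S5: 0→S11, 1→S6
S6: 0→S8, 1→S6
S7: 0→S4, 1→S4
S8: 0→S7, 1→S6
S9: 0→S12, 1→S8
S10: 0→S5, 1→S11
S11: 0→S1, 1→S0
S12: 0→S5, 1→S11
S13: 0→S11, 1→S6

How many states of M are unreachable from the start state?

BFS from S13 reaches {S0, S1, S2, S3, S4, S5, S6, S7, S8, S11, S13}; the 3 state(s) S9, S10, S12 are never visited.

3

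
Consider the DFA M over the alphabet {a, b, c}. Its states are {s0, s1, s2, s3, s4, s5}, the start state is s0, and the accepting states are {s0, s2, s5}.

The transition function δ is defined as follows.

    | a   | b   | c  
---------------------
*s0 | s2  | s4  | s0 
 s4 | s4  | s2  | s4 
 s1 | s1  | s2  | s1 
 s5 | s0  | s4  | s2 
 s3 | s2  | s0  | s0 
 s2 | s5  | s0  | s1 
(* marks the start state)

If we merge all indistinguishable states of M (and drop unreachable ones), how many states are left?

States {s3} cannot be reached from the start state, so discard them.
Initial partition by acceptance: {s0,s2,s5} | {s1,s4}.
Split {s0,s2,s5} by δ(·,b) → {s0,s5} and {s2}.
Split {s0,s5} by δ(·,a) → {s0} and {s5}.
The partition is now stable with 4 blocks: {s0} | {s1,s4} | {s2} | {s5}.

4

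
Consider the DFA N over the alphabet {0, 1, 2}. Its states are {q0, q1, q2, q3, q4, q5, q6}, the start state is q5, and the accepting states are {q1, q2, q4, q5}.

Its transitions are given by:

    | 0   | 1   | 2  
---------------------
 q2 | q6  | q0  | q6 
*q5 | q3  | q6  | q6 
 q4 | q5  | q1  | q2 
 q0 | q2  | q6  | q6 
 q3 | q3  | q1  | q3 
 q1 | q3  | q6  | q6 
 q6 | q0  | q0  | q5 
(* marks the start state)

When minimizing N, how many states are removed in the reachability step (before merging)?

No path from q5 leads to q4; the other 6 states are all reachable.

1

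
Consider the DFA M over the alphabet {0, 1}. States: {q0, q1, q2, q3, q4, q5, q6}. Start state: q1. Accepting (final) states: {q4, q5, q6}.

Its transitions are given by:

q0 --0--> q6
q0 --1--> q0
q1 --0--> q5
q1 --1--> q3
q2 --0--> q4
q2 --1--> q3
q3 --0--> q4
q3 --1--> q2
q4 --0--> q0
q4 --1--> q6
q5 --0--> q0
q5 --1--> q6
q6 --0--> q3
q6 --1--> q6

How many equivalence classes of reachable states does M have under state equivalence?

Start with accepting vs non-accepting: {q4,q5,q6} | {q0,q1,q2,q3}.
Stable partition: {q4,q5,q6} | {q0,q1,q2,q3} — 2 equivalence classes.

2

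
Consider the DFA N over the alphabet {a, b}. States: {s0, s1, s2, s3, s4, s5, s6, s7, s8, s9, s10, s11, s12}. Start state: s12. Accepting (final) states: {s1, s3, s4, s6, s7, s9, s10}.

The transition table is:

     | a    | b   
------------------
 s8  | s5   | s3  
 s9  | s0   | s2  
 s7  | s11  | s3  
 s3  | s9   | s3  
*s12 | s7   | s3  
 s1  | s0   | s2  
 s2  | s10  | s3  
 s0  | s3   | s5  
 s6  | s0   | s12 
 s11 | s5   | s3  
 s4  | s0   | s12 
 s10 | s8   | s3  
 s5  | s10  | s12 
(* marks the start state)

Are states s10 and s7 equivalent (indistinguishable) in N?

Reachable states from the start: {s0,s2,s3,s5,s7,s8,s9,s10,s11,s12}. Unreachable: {s1,s4,s6} — drop them.
Initial partition by acceptance: {s3,s7,s9,s10} | {s0,s2,s5,s8,s11,s12}.
On input a, block {s3,s7,s9,s10} splits into {s7,s9,s10} and {s3}.
On input b, block {s7,s9,s10} splits into {s7,s10} and {s9}.
Split {s0,s2,s5,s8,s11,s12} by δ(·,a) → {s2,s5,s12} and {s8,s11} and {s0}.
Refine {s2,s5,s12} on symbol b: members go to different blocks, giving {s2,s12} and {s5}.
The partition is now stable with 7 blocks: {s7,s10} | {s2,s12} | {s3} | {s9} | {s8,s11} | {s0} | {s5}.
s10 and s7 lie in the same block of the stable partition, so they are equivalent — no string distinguishes them.

Yes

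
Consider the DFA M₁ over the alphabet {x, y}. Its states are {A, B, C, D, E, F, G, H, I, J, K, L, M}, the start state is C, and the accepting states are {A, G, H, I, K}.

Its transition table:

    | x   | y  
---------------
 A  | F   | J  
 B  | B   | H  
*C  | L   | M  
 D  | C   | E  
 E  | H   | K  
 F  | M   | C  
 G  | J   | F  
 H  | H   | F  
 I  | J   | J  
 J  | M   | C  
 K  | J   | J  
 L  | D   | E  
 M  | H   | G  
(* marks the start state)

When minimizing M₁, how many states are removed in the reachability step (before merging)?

3

BFS from C reaches {C, D, E, F, G, H, J, K, L, M}; the 3 state(s) A, B, I are never visited.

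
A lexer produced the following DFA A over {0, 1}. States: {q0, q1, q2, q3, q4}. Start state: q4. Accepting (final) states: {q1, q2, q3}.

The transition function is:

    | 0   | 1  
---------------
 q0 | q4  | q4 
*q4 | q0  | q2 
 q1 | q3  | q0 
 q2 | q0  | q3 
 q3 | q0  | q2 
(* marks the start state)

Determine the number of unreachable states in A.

BFS from q4 reaches {q0, q2, q3, q4}; the 1 state(s) q1 are never visited.

1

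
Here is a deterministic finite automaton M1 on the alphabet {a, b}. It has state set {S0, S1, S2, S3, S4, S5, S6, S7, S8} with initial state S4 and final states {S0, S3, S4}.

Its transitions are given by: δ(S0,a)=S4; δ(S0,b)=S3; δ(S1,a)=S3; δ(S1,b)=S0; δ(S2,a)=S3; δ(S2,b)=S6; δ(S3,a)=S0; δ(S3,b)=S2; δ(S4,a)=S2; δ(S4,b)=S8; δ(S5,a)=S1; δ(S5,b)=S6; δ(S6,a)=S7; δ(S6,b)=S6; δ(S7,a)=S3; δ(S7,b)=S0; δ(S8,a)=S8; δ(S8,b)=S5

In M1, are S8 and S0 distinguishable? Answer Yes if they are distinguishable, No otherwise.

Start with accepting vs non-accepting: {S0,S3,S4} | {S1,S2,S5,S6,S7,S8}.
On input a, block {S0,S3,S4} splits into {S0,S3} and {S4}.
Split {S0,S3} by δ(·,a) → {S0} and {S3}.
Refine {S1,S2,S5,S6,S7,S8} on symbol a: members go to different blocks, giving {S1,S2,S7} and {S5,S6,S8}.
Refine {S1,S2,S7} on symbol b: members go to different blocks, giving {S1,S7} and {S2}.
Split {S5,S6,S8} by δ(·,a) → {S5,S6} and {S8}.
No further refinement is possible. Final partition (7 blocks): {S0} | {S1,S7} | {S4} | {S3} | {S5,S6} | {S2} | {S8}.
S8 and S0 end up in different blocks, so they are distinguishable. For instance, the string 'ε' is accepted from only S0.

Yes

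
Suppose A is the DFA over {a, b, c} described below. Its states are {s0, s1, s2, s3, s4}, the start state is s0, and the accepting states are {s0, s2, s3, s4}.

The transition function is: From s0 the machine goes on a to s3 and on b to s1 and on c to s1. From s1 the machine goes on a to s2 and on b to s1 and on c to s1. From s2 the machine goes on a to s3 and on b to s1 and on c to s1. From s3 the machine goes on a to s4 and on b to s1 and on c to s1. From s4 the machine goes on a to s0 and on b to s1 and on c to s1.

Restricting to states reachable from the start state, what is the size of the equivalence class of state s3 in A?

All states are reachable from the start state.
P0 = {s0,s2,s3,s4} | {s1}.
No further refinement is possible. Final partition (2 blocks): {s0,s2,s3,s4} | {s1}.
State s3 belongs to the block {s0,s2,s3,s4}, which has 4 states.

4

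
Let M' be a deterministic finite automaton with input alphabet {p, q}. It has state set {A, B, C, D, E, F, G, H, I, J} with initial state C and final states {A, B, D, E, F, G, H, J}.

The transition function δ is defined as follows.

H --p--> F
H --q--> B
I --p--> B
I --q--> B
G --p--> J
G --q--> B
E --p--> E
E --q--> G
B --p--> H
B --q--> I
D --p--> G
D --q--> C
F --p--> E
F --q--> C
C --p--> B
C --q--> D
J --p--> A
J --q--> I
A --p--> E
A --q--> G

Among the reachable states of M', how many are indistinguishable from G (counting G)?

2

All states are reachable from the start state.
Initial partition by acceptance: {A,B,D,E,F,G,H,J} | {C,I}.
On input q, block {A,B,D,E,F,G,H,J} splits into {A,E,G,H} and {B,D,F,J}.
On input p, block {A,E,G,H} splits into {A,E} and {G,H}.
Split {B,D,F,J} by δ(·,p) → {B,D} and {F,J}.
The partition is now stable with 5 blocks: {A,E} | {C,I} | {B,D} | {G,H} | {F,J}.
The equivalence class containing G is {G,H}, of size 2.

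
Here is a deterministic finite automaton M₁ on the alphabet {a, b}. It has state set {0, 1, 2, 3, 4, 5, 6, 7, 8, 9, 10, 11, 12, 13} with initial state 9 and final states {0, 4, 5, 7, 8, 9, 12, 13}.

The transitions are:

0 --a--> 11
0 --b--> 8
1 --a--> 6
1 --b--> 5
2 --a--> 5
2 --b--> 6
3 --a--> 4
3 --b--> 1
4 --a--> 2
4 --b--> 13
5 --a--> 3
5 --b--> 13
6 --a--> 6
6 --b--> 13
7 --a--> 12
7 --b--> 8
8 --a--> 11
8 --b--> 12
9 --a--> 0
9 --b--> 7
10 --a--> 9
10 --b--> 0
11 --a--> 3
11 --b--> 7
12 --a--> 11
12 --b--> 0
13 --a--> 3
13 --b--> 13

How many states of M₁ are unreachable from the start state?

1

BFS from 9 reaches {0, 1, 2, 3, 4, 5, 6, 7, 8, 9, 11, 12, 13}; the 1 state(s) 10 are never visited.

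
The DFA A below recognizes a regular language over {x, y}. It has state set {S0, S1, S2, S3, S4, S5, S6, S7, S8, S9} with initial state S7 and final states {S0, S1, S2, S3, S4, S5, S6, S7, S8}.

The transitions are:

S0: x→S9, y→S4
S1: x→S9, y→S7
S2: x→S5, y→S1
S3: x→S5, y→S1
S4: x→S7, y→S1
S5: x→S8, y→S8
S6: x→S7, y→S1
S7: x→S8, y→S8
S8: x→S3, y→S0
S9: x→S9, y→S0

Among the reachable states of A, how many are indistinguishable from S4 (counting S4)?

States {S2,S6} cannot be reached from the start state, so discard them.
P0 = {S0,S1,S3,S4,S5,S7,S8} | {S9}.
On input x, block {S0,S1,S3,S4,S5,S7,S8} splits into {S3,S4,S5,S7,S8} and {S0,S1}.
On input y, block {S3,S4,S5,S7,S8} splits into {S3,S4,S8} and {S5,S7}.
Split {S3,S4,S8} by δ(·,x) → {S3,S4} and {S8}.
On input y, block {S0,S1} splits into {S0} and {S1}.
Stable partition: {S3,S4} | {S9} | {S0} | {S5,S7} | {S8} | {S1} — 6 equivalence classes.
State S4 belongs to the block {S3,S4}, which has 2 states.

2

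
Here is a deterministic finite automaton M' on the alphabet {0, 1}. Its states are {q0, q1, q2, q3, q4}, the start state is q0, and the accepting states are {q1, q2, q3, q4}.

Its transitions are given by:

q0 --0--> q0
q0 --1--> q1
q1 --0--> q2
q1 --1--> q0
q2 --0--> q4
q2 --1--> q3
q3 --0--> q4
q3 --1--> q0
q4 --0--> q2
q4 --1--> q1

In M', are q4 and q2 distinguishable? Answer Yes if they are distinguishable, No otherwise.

Every state is reachable, so we keep all 5.
Initial partition by acceptance: {q1,q2,q3,q4} | {q0}.
Split {q1,q2,q3,q4} by δ(·,1) → {q1,q3} and {q2,q4}.
The partition is now stable with 3 blocks: {q1,q3} | {q0} | {q2,q4}.
q4 and q2 lie in the same block of the stable partition, so they are equivalent — no string distinguishes them.

No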